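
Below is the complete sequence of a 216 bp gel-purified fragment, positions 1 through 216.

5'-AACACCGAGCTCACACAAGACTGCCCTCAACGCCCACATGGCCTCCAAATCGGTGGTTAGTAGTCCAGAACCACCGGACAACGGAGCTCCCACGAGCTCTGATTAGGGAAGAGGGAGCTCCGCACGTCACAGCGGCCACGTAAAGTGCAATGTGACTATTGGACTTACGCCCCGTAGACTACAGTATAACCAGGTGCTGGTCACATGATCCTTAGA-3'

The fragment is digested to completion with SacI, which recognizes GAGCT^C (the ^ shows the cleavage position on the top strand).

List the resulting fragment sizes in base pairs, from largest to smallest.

SacI sites (GAGCTC) start at positions 7, 84, 94, 115.
SacI cuts after base 5 of each site (before the last base), so after positions 11, 88, 98, 119.
Linear molecule, 4 cuts → 5 fragments:
  1–11 → 11 bp
  12–88 → 77 bp
  89–98 → 10 bp
  99–119 → 21 bp
  120–216 → 97 bp
Sorted largest to smallest: 97, 77, 21, 11, 10 bp.

97, 77, 21, 11, 10 bp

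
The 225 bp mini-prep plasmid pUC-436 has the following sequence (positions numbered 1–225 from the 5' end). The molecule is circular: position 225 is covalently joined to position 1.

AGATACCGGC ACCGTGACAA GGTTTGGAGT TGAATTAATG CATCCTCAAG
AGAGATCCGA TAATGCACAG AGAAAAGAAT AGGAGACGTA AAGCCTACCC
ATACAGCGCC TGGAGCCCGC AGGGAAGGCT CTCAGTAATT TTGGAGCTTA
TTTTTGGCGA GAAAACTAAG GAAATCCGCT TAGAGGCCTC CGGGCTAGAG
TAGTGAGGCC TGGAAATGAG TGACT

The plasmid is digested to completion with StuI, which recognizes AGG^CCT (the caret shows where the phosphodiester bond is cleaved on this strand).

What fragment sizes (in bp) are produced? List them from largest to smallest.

StuI sites (AGGCCT) start at positions 184, 206.
StuI cuts after base 3 of each site, so after positions 186, 208.
Circular molecule, 2 cuts → 2 fragments:
  187–208 → 22 bp
  209–225 then 1–186 → 17 + 186 = 203 bp
Sorted largest to smallest: 203, 22 bp.

203, 22 bp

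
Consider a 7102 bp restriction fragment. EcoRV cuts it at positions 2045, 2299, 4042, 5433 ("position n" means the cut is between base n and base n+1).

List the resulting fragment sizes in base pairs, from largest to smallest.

2045, 1743, 1669, 1391, 254 bp

Linear molecule, 4 cuts → 5 fragments:
  2045 − 0 = 2045 bp
  2299 − 2045 = 254 bp
  4042 − 2299 = 1743 bp
  5433 − 4042 = 1391 bp
  7102 − 5433 = 1669 bp
Sorted largest to smallest: 2045, 1743, 1669, 1391, 254 bp.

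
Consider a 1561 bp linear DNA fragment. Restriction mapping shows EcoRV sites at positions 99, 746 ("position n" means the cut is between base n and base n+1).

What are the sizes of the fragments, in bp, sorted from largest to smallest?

Linear molecule, 2 cuts → 3 fragments:
  99 − 0 = 99 bp
  746 − 99 = 647 bp
  1561 − 746 = 815 bp
Sorted largest to smallest: 815, 647, 99 bp.

815, 647, 99 bp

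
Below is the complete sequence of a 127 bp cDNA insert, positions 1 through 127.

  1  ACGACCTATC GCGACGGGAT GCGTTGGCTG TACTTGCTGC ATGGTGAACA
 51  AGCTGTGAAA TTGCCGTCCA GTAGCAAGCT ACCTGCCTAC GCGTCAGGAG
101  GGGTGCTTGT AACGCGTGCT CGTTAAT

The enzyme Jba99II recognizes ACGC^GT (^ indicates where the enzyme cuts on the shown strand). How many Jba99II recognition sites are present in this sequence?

2

ACGCGT occurs starting at positions 89, 112.
Jba99II cuts at 2 sites.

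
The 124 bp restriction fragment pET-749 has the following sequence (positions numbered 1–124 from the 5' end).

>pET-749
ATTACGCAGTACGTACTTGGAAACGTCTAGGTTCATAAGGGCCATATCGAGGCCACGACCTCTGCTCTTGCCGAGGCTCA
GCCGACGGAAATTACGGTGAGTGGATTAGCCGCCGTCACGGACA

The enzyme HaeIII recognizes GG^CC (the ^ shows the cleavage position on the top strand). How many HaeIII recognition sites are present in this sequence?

2

GGCC occurs starting at positions 40, 51.
HaeIII cuts at 2 sites.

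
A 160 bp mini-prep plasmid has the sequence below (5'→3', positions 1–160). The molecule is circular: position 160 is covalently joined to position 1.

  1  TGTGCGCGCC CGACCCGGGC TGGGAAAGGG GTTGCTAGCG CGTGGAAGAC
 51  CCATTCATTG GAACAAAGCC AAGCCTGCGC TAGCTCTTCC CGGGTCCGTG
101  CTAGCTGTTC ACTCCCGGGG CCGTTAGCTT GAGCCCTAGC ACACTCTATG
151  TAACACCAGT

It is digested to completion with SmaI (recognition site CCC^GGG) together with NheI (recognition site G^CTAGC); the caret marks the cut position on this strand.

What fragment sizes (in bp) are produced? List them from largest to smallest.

SmaI sites (CCCGGG) start at positions 14, 89, 114.
SmaI cuts after base 3 of each site, so after positions 16, 91, 116.
NheI sites (GCTAGC) start at positions 34, 79, 100.
NheI cuts after the first base of each site, so after positions 34, 79, 100.
Combined cut positions: 16, 34, 79, 91, 100, 116.
Circular molecule, 6 cuts → 6 fragments:
  17–34 → 18 bp
  35–79 → 45 bp
  80–91 → 12 bp
  92–100 → 9 bp
  101–116 → 16 bp
  117–160 then 1–16 → 44 + 16 = 60 bp
Sorted largest to smallest: 60, 45, 18, 16, 12, 9 bp.

60, 45, 18, 16, 12, 9 bp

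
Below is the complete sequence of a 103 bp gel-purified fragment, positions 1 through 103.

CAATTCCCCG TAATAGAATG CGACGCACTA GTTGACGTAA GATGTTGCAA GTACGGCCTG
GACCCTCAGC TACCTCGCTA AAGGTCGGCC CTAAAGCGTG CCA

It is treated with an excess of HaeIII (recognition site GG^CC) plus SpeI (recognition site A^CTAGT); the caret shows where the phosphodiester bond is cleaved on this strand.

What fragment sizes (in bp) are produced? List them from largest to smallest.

32, 29, 27, 15 bp

HaeIII sites (GGCC) start at positions 55, 87.
HaeIII cuts after base 2 of each site, so after positions 56, 88.
The SpeI site (ACTAGT) starts at position 27.
SpeI cuts after the first base of each site, so after position 27.
Combined cut positions: 27, 56, 88.
Linear molecule, 3 cuts → 4 fragments:
  1–27 → 27 bp
  28–56 → 29 bp
  57–88 → 32 bp
  89–103 → 15 bp
Sorted largest to smallest: 32, 29, 27, 15 bp.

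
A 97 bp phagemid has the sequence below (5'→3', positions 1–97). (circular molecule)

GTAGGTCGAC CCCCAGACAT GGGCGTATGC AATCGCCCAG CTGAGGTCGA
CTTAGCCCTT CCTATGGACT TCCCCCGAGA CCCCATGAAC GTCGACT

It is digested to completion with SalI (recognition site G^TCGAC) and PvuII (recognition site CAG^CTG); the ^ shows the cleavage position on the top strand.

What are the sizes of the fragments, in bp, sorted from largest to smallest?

SalI sites (GTCGAC) start at positions 5, 46, 91.
SalI cuts after the first base of each site, so after positions 5, 46, 91.
The PvuII site (CAGCTG) starts at position 38.
PvuII cuts after base 3 of each site, so after position 40.
Combined cut positions: 5, 40, 46, 91.
Circular molecule, 4 cuts → 4 fragments:
  6–40 → 35 bp
  41–46 → 6 bp
  47–91 → 45 bp
  92–97 then 1–5 → 6 + 5 = 11 bp
Sorted largest to smallest: 45, 35, 11, 6 bp.

45, 35, 11, 6 bp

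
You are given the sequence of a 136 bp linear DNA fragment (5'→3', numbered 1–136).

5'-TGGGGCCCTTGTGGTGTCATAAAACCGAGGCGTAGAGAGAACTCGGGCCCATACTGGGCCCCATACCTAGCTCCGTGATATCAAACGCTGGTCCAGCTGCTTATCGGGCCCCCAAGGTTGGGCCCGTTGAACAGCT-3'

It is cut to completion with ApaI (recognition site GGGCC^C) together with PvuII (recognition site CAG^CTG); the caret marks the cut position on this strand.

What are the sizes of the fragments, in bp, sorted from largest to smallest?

ApaI sites (GGGCCC) start at positions 3, 45, 56, 106, 120.
ApaI cuts after base 5 of each site (before the last base), so after positions 7, 49, 60, 110, 124.
The PvuII site (CAGCTG) starts at position 94.
PvuII cuts after base 3 of each site, so after position 96.
Combined cut positions: 7, 49, 60, 96, 110, 124.
Linear molecule, 6 cuts → 7 fragments:
  1–7 → 7 bp
  8–49 → 42 bp
  50–60 → 11 bp
  61–96 → 36 bp
  97–110 → 14 bp
  111–124 → 14 bp
  125–136 → 12 bp
Sorted largest to smallest: 42, 36, 14, 14, 12, 11, 7 bp.

42, 36, 14, 14, 12, 11, 7 bp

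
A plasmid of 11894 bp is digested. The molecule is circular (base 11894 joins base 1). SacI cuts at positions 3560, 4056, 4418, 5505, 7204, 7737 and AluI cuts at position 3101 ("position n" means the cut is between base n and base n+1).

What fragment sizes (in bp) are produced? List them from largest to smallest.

Combined cut positions (sorted): 3101, 3560, 4056, 4418, 5505, 7204, 7737.
Circular molecule, 7 cuts → 7 fragments:
  3560 − 3101 = 459 bp
  4056 − 3560 = 496 bp
  4418 − 4056 = 362 bp
  5505 − 4418 = 1087 bp
  7204 − 5505 = 1699 bp
  7737 − 7204 = 533 bp
  wrap: 11894 − 7737 + 3101 = 7258 bp
Sorted largest to smallest: 7258, 1699, 1087, 533, 496, 459, 362 bp.

7258, 1699, 1087, 533, 496, 459, 362 bp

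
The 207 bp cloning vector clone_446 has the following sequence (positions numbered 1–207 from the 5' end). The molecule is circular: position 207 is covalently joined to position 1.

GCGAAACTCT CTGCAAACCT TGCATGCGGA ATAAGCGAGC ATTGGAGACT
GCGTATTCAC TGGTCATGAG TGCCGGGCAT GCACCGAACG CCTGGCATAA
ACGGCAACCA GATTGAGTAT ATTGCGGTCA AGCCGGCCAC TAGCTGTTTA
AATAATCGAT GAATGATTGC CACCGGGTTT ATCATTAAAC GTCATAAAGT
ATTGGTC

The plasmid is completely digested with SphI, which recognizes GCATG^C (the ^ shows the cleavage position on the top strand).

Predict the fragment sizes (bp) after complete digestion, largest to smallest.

SphI sites (GCATGC) start at positions 22, 77.
SphI cuts after base 5 of each site (before the last base), so after positions 26, 81.
Circular molecule, 2 cuts → 2 fragments:
  27–81 → 55 bp
  82–207 then 1–26 → 126 + 26 = 152 bp
Sorted largest to smallest: 152, 55 bp.

152, 55 bp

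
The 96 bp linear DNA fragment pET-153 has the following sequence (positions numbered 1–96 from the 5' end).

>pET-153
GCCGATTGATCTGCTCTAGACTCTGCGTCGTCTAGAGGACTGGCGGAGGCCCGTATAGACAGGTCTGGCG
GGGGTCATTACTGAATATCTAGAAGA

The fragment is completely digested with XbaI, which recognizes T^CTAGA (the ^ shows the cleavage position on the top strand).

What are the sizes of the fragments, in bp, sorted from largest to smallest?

57, 16, 15, 8 bp

XbaI sites (TCTAGA) start at positions 15, 31, 88.
XbaI cuts after the first base of each site, so after positions 15, 31, 88.
Linear molecule, 3 cuts → 4 fragments:
  1–15 → 15 bp
  16–31 → 16 bp
  32–88 → 57 bp
  89–96 → 8 bp
Sorted largest to smallest: 57, 16, 15, 8 bp.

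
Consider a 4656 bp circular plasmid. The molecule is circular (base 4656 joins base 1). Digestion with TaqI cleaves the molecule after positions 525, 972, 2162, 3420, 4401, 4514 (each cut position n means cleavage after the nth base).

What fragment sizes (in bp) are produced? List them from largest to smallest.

Circular molecule, 6 cuts → 6 fragments:
  972 − 525 = 447 bp
  2162 − 972 = 1190 bp
  3420 − 2162 = 1258 bp
  4401 − 3420 = 981 bp
  4514 − 4401 = 113 bp
  wrap: 4656 − 4514 + 525 = 667 bp
Sorted largest to smallest: 1258, 1190, 981, 667, 447, 113 bp.

1258, 1190, 981, 667, 447, 113 bp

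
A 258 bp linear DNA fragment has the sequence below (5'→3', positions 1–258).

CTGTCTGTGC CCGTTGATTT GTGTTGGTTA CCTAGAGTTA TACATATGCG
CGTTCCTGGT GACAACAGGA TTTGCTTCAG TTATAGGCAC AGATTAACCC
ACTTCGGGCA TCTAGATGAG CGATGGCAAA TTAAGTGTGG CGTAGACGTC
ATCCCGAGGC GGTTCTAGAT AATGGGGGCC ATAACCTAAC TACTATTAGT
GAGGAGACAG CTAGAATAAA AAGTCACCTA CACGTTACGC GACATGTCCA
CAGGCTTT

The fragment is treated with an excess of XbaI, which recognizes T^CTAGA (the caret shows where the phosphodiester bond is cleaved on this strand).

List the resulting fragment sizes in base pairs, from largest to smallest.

XbaI sites (TCTAGA) start at positions 111, 164.
XbaI cuts after the first base of each site, so after positions 111, 164.
Linear molecule, 2 cuts → 3 fragments:
  1–111 → 111 bp
  112–164 → 53 bp
  165–258 → 94 bp
Sorted largest to smallest: 111, 94, 53 bp.

111, 94, 53 bp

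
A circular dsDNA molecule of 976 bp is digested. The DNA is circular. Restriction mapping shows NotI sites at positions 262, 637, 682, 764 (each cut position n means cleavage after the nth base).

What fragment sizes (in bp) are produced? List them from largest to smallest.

Circular molecule, 4 cuts → 4 fragments:
  637 − 262 = 375 bp
  682 − 637 = 45 bp
  764 − 682 = 82 bp
  wrap: 976 − 764 + 262 = 474 bp
Sorted largest to smallest: 474, 375, 82, 45 bp.

474, 375, 82, 45 bp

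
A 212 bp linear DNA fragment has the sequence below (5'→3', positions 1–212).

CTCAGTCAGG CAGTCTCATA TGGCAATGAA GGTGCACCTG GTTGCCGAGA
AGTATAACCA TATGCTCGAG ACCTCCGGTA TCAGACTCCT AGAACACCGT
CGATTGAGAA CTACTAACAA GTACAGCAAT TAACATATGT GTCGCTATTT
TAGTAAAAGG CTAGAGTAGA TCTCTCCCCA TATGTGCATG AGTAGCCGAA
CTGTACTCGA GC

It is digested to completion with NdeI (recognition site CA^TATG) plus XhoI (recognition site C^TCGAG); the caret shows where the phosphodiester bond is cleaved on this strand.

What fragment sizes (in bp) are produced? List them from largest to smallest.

70, 45, 42, 26, 18, 6, 5 bp

NdeI sites (CATATG) start at positions 17, 59, 134, 179.
NdeI cuts after base 2 of each site, so after positions 18, 60, 135, 180.
XhoI sites (CTCGAG) start at positions 65, 206.
XhoI cuts after the first base of each site, so after positions 65, 206.
Combined cut positions: 18, 60, 65, 135, 180, 206.
Linear molecule, 6 cuts → 7 fragments:
  1–18 → 18 bp
  19–60 → 42 bp
  61–65 → 5 bp
  66–135 → 70 bp
  136–180 → 45 bp
  181–206 → 26 bp
  207–212 → 6 bp
Sorted largest to smallest: 70, 45, 42, 26, 18, 6, 5 bp.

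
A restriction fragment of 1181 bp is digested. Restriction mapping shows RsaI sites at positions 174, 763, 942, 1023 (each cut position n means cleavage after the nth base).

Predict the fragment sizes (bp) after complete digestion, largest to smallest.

Linear molecule, 4 cuts → 5 fragments:
  174 − 0 = 174 bp
  763 − 174 = 589 bp
  942 − 763 = 179 bp
  1023 − 942 = 81 bp
  1181 − 1023 = 158 bp
Sorted largest to smallest: 589, 179, 174, 158, 81 bp.

589, 179, 174, 158, 81 bp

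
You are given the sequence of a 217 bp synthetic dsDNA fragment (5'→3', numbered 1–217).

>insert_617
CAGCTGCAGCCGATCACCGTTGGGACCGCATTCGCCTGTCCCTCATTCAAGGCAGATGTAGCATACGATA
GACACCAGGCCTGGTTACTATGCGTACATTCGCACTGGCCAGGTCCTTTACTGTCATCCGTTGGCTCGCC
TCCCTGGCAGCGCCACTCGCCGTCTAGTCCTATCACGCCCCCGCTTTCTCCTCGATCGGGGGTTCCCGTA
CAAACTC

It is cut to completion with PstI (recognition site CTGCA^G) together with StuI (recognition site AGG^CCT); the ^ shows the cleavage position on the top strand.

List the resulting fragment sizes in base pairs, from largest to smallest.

The PstI site (CTGCAG) starts at position 4.
PstI cuts after base 5 of each site (before the last base), so after position 8.
The StuI site (AGGCCT) starts at position 77.
StuI cuts after base 3 of each site, so after position 79.
Combined cut positions: 8, 79.
Linear molecule, 2 cuts → 3 fragments:
  1–8 → 8 bp
  9–79 → 71 bp
  80–217 → 138 bp
Sorted largest to smallest: 138, 71, 8 bp.

138, 71, 8 bp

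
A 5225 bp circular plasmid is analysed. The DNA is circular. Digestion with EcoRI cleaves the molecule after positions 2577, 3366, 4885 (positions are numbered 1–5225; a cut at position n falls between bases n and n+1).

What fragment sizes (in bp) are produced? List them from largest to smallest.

2917, 1519, 789 bp

Circular molecule, 3 cuts → 3 fragments:
  3366 − 2577 = 789 bp
  4885 − 3366 = 1519 bp
  wrap: 5225 − 4885 + 2577 = 2917 bp
Sorted largest to smallest: 2917, 1519, 789 bp.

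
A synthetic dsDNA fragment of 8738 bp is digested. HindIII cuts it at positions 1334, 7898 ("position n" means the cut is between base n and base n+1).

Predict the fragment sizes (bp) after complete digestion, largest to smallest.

6564, 1334, 840 bp

Linear molecule, 2 cuts → 3 fragments:
  1334 − 0 = 1334 bp
  7898 − 1334 = 6564 bp
  8738 − 7898 = 840 bp
Sorted largest to smallest: 6564, 1334, 840 bp.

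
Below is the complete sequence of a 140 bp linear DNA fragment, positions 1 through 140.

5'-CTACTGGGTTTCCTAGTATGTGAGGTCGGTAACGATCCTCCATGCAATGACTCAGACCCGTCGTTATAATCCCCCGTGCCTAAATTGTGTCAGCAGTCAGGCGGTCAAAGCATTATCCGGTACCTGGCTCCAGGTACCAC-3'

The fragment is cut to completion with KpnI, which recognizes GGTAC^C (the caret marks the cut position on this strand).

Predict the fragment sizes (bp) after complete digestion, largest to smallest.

123, 14, 3 bp

KpnI sites (GGTACC) start at positions 119, 133.
KpnI cuts after base 5 of each site (before the last base), so after positions 123, 137.
Linear molecule, 2 cuts → 3 fragments:
  1–123 → 123 bp
  124–137 → 14 bp
  138–140 → 3 bp
Sorted largest to smallest: 123, 14, 3 bp.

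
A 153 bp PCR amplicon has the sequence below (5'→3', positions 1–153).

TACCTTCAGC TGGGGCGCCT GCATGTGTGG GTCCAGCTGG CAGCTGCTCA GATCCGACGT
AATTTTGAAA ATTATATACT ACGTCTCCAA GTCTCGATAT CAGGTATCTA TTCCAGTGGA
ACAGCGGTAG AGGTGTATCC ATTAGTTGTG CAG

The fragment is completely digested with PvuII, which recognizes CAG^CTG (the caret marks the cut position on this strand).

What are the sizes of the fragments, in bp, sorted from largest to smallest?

PvuII sites (CAGCTG) start at positions 7, 34, 41.
PvuII cuts after base 3 of each site, so after positions 9, 36, 43.
Linear molecule, 3 cuts → 4 fragments:
  1–9 → 9 bp
  10–36 → 27 bp
  37–43 → 7 bp
  44–153 → 110 bp
Sorted largest to smallest: 110, 27, 9, 7 bp.

110, 27, 9, 7 bp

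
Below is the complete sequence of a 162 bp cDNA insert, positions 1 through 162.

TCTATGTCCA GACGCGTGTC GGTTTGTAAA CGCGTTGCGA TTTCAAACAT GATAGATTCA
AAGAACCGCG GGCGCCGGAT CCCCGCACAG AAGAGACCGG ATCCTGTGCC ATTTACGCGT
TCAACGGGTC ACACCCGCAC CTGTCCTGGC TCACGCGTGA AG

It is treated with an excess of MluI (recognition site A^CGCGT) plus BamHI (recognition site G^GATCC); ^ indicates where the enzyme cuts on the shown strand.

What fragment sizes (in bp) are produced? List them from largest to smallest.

MluI sites (ACGCGT) start at positions 12, 30, 115, 153.
MluI cuts after the first base of each site, so after positions 12, 30, 115, 153.
BamHI sites (GGATCC) start at positions 77, 99.
BamHI cuts after the first base of each site, so after positions 77, 99.
Combined cut positions: 12, 30, 77, 99, 115, 153.
Linear molecule, 6 cuts → 7 fragments:
  1–12 → 12 bp
  13–30 → 18 bp
  31–77 → 47 bp
  78–99 → 22 bp
  100–115 → 16 bp
  116–153 → 38 bp
  154–162 → 9 bp
Sorted largest to smallest: 47, 38, 22, 18, 16, 12, 9 bp.

47, 38, 22, 18, 16, 12, 9 bp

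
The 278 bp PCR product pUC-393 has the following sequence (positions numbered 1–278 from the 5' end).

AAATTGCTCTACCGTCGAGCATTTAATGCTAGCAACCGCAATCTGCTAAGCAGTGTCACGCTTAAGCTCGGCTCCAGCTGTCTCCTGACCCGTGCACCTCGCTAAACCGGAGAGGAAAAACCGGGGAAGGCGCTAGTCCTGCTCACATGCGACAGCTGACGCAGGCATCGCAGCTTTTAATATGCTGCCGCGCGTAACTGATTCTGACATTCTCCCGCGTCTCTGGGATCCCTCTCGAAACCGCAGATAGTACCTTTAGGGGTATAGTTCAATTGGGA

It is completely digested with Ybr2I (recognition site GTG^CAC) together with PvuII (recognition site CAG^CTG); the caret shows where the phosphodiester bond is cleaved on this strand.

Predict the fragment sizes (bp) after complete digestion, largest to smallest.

123, 77, 61, 17 bp

The Ybr2I site (GTGCAC) starts at position 92.
Ybr2I cuts after base 3 of each site, so after position 94.
PvuII sites (CAGCTG) start at positions 75, 153.
PvuII cuts after base 3 of each site, so after positions 77, 155.
Combined cut positions: 77, 94, 155.
Linear molecule, 3 cuts → 4 fragments:
  1–77 → 77 bp
  78–94 → 17 bp
  95–155 → 61 bp
  156–278 → 123 bp
Sorted largest to smallest: 123, 77, 61, 17 bp.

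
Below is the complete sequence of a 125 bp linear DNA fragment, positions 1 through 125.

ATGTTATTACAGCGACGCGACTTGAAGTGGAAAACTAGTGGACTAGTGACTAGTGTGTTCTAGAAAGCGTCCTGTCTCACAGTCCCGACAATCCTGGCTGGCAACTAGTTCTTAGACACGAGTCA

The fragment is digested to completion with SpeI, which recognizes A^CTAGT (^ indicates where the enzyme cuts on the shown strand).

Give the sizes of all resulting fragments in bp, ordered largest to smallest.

55, 34, 21, 8, 7 bp

SpeI sites (ACTAGT) start at positions 34, 42, 49, 104.
SpeI cuts after the first base of each site, so after positions 34, 42, 49, 104.
Linear molecule, 4 cuts → 5 fragments:
  1–34 → 34 bp
  35–42 → 8 bp
  43–49 → 7 bp
  50–104 → 55 bp
  105–125 → 21 bp
Sorted largest to smallest: 55, 34, 21, 8, 7 bp.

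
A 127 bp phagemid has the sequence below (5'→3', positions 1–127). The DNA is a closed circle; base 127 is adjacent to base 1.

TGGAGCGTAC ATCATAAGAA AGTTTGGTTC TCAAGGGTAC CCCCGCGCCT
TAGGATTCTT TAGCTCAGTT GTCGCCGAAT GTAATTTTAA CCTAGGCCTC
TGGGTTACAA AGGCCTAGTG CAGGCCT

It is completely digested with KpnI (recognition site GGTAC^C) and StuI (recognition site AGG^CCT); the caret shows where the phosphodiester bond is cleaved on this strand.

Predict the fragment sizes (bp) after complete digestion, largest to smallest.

The KpnI site (GGTACC) starts at position 36.
KpnI cuts after base 5 of each site (before the last base), so after position 40.
StuI sites (AGGCCT) start at positions 94, 111, 122.
StuI cuts after base 3 of each site, so after positions 96, 113, 124.
Combined cut positions: 40, 96, 113, 124.
Circular molecule, 4 cuts → 4 fragments:
  41–96 → 56 bp
  97–113 → 17 bp
  114–124 → 11 bp
  125–127 then 1–40 → 3 + 40 = 43 bp
Sorted largest to smallest: 56, 43, 17, 11 bp.

56, 43, 17, 11 bp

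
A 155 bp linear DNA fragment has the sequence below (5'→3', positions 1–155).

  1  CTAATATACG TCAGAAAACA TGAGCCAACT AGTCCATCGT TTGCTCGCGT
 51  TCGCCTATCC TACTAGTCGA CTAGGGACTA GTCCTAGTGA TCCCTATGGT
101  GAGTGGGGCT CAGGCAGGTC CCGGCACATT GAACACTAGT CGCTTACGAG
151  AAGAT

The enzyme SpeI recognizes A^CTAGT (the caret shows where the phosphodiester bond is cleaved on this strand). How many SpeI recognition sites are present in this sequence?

4

ACTAGT occurs starting at positions 28, 62, 77, 135.
SpeI cuts at 4 sites.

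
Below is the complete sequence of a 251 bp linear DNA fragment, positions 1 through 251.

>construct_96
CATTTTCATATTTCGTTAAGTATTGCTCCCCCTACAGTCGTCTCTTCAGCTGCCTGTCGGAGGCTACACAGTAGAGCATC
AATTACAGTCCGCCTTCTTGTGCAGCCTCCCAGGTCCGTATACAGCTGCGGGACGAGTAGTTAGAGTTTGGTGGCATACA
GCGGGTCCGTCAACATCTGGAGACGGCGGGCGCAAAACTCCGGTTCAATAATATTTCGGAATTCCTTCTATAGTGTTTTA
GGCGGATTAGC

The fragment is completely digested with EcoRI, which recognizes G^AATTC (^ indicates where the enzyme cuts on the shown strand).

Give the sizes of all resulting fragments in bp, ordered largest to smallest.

219, 32 bp

The EcoRI site (GAATTC) starts at position 219.
EcoRI cuts after the first base of each site, so after position 219.
Linear molecule, 1 cut → 2 fragments:
  1–219 → 219 bp
  220–251 → 32 bp
Sorted largest to smallest: 219, 32 bp.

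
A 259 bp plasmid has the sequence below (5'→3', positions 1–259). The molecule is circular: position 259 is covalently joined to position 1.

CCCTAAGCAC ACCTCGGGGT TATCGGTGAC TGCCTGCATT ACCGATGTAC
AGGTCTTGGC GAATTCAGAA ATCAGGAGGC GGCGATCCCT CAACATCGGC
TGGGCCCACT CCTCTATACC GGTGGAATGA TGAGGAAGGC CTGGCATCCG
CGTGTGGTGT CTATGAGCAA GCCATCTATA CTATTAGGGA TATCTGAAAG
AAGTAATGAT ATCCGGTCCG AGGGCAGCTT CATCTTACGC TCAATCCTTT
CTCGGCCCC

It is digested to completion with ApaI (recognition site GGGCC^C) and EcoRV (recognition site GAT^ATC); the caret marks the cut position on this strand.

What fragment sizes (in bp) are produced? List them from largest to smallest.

155, 85, 19 bp

The ApaI site (GGGCCC) starts at position 102.
ApaI cuts after base 5 of each site (before the last base), so after position 106.
EcoRV sites (GATATC) start at positions 189, 208.
EcoRV cuts after base 3 of each site, so after positions 191, 210.
Combined cut positions: 106, 191, 210.
Circular molecule, 3 cuts → 3 fragments:
  107–191 → 85 bp
  192–210 → 19 bp
  211–259 then 1–106 → 49 + 106 = 155 bp
Sorted largest to smallest: 155, 85, 19 bp.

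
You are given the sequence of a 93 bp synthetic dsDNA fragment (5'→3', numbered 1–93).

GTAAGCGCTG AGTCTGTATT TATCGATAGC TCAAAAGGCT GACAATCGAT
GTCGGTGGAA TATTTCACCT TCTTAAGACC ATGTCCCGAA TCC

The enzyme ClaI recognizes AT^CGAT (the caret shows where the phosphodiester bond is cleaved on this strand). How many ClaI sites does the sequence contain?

2

ATCGAT occurs starting at positions 22, 45.
ClaI cuts at 2 sites.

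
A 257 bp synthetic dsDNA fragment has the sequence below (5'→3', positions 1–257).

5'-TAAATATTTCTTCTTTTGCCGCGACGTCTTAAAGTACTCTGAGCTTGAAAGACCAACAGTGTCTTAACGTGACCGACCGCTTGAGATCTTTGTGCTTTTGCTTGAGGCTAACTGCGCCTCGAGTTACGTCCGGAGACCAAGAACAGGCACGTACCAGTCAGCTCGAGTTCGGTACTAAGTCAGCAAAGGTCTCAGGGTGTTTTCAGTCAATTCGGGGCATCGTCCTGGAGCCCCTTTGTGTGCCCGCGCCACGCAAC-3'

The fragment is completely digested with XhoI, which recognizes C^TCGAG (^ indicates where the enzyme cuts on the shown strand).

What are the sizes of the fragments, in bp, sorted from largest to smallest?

118, 95, 44 bp

XhoI sites (CTCGAG) start at positions 118, 162.
XhoI cuts after the first base of each site, so after positions 118, 162.
Linear molecule, 2 cuts → 3 fragments:
  1–118 → 118 bp
  119–162 → 44 bp
  163–257 → 95 bp
Sorted largest to smallest: 118, 95, 44 bp.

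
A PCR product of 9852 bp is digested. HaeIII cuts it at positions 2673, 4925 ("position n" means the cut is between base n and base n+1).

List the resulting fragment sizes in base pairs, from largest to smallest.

Linear molecule, 2 cuts → 3 fragments:
  2673 − 0 = 2673 bp
  4925 − 2673 = 2252 bp
  9852 − 4925 = 4927 bp
Sorted largest to smallest: 4927, 2673, 2252 bp.

4927, 2673, 2252 bp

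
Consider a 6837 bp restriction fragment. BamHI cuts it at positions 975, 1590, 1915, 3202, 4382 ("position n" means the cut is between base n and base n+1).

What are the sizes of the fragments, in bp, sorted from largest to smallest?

2455, 1287, 1180, 975, 615, 325 bp

Linear molecule, 5 cuts → 6 fragments:
  975 − 0 = 975 bp
  1590 − 975 = 615 bp
  1915 − 1590 = 325 bp
  3202 − 1915 = 1287 bp
  4382 − 3202 = 1180 bp
  6837 − 4382 = 2455 bp
Sorted largest to smallest: 2455, 1287, 1180, 975, 615, 325 bp.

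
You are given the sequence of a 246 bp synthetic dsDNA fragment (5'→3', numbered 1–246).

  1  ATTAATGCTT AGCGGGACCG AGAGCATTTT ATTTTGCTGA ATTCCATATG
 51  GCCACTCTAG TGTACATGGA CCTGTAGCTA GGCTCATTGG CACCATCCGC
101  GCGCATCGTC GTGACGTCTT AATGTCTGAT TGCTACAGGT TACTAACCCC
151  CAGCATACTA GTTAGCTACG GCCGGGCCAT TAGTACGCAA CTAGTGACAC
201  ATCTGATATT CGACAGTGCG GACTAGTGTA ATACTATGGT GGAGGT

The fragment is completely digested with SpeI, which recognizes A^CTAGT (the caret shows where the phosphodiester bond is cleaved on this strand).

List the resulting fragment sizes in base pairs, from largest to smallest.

157, 33, 32, 24 bp

SpeI sites (ACTAGT) start at positions 157, 190, 222.
SpeI cuts after the first base of each site, so after positions 157, 190, 222.
Linear molecule, 3 cuts → 4 fragments:
  1–157 → 157 bp
  158–190 → 33 bp
  191–222 → 32 bp
  223–246 → 24 bp
Sorted largest to smallest: 157, 33, 32, 24 bp.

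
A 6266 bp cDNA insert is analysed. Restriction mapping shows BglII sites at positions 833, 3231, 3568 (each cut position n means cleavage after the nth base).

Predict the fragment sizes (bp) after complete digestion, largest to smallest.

Linear molecule, 3 cuts → 4 fragments:
  833 − 0 = 833 bp
  3231 − 833 = 2398 bp
  3568 − 3231 = 337 bp
  6266 − 3568 = 2698 bp
Sorted largest to smallest: 2698, 2398, 833, 337 bp.

2698, 2398, 833, 337 bp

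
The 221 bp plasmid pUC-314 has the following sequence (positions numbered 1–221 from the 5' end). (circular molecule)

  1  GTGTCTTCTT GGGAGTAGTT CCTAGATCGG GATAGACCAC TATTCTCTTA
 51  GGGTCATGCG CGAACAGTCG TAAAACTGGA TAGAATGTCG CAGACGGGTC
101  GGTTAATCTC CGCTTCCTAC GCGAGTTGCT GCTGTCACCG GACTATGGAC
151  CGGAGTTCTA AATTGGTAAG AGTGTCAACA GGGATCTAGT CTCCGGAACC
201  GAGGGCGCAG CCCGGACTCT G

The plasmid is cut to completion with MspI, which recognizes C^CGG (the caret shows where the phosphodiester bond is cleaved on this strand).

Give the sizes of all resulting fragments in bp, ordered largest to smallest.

147, 43, 19, 12 bp

MspI sites (CCGG) start at positions 138, 150, 193, 212.
MspI cuts after the first base of each site, so after positions 138, 150, 193, 212.
Circular molecule, 4 cuts → 4 fragments:
  139–150 → 12 bp
  151–193 → 43 bp
  194–212 → 19 bp
  213–221 then 1–138 → 9 + 138 = 147 bp
Sorted largest to smallest: 147, 43, 19, 12 bp.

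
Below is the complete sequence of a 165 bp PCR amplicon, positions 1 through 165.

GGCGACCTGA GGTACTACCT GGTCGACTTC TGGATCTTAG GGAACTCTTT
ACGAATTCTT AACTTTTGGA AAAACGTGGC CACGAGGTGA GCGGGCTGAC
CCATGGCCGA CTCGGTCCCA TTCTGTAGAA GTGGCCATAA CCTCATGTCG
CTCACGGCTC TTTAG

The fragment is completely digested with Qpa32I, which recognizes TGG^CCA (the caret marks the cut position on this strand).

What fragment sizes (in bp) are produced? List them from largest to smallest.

Qpa32I sites (TGGCCA) start at positions 77, 132.
Qpa32I cuts after base 3 of each site, so after positions 79, 134.
Linear molecule, 2 cuts → 3 fragments:
  1–79 → 79 bp
  80–134 → 55 bp
  135–165 → 31 bp
Sorted largest to smallest: 79, 55, 31 bp.

79, 55, 31 bp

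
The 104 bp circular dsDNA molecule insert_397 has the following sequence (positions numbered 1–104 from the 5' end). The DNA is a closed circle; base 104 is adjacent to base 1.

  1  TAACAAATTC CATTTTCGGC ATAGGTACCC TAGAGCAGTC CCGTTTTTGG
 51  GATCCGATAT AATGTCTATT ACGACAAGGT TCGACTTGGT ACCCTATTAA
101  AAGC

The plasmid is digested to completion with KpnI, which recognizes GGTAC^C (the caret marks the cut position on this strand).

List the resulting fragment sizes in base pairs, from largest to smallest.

64, 40 bp

KpnI sites (GGTACC) start at positions 24, 88.
KpnI cuts after base 5 of each site (before the last base), so after positions 28, 92.
Circular molecule, 2 cuts → 2 fragments:
  29–92 → 64 bp
  93–104 then 1–28 → 12 + 28 = 40 bp
Sorted largest to smallest: 64, 40 bp.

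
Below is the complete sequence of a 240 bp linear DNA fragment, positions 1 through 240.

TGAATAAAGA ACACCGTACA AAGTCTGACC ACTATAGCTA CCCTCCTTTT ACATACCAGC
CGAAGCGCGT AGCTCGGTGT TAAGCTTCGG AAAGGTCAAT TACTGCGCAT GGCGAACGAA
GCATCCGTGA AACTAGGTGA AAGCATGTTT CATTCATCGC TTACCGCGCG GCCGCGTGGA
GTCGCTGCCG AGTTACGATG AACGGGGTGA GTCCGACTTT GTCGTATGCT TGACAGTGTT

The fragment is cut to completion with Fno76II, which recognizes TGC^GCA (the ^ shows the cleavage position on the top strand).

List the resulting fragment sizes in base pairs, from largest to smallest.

The Fno76II site (TGCGCA) starts at position 104.
Fno76II cuts after base 3 of each site, so after position 106.
Linear molecule, 1 cut → 2 fragments:
  1–106 → 106 bp
  107–240 → 134 bp
Sorted largest to smallest: 134, 106 bp.

134, 106 bp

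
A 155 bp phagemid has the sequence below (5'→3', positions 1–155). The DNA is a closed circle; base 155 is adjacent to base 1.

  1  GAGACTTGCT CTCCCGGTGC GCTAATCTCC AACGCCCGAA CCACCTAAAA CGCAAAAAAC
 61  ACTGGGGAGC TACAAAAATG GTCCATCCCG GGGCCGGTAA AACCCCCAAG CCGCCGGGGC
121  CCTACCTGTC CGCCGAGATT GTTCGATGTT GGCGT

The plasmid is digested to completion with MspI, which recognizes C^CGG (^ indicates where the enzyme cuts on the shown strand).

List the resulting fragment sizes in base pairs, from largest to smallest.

MspI sites (CCGG) start at positions 14, 88, 94, 114.
MspI cuts after the first base of each site, so after positions 14, 88, 94, 114.
Circular molecule, 4 cuts → 4 fragments:
  15–88 → 74 bp
  89–94 → 6 bp
  95–114 → 20 bp
  115–155 then 1–14 → 41 + 14 = 55 bp
Sorted largest to smallest: 74, 55, 20, 6 bp.

74, 55, 20, 6 bp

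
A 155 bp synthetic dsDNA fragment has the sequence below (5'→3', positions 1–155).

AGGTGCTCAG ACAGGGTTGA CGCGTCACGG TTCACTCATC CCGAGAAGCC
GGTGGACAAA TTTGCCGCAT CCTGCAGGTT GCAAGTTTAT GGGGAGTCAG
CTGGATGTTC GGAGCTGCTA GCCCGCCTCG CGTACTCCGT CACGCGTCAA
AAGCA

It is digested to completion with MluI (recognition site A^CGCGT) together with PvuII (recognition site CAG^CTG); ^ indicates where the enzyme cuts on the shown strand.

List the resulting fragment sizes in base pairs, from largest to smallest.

80, 42, 20, 13 bp

MluI sites (ACGCGT) start at positions 20, 142.
MluI cuts after the first base of each site, so after positions 20, 142.
The PvuII site (CAGCTG) starts at position 98.
PvuII cuts after base 3 of each site, so after position 100.
Combined cut positions: 20, 100, 142.
Linear molecule, 3 cuts → 4 fragments:
  1–20 → 20 bp
  21–100 → 80 bp
  101–142 → 42 bp
  143–155 → 13 bp
Sorted largest to smallest: 80, 42, 20, 13 bp.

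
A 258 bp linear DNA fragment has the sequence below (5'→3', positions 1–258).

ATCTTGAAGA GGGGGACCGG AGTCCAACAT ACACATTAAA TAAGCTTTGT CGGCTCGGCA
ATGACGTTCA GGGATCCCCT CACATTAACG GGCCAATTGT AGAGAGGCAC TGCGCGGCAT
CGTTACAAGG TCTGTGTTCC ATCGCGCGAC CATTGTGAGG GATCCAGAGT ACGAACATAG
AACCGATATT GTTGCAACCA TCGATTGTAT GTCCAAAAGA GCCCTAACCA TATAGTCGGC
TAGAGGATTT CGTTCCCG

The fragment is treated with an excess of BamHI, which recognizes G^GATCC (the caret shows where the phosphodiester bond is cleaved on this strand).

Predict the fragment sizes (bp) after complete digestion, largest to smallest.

98, 88, 72 bp

BamHI sites (GGATCC) start at positions 72, 160.
BamHI cuts after the first base of each site, so after positions 72, 160.
Linear molecule, 2 cuts → 3 fragments:
  1–72 → 72 bp
  73–160 → 88 bp
  161–258 → 98 bp
Sorted largest to smallest: 98, 88, 72 bp.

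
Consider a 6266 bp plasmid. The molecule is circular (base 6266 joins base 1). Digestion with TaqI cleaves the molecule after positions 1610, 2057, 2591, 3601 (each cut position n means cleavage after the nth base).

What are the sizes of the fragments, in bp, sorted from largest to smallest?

4275, 1010, 534, 447 bp

Circular molecule, 4 cuts → 4 fragments:
  2057 − 1610 = 447 bp
  2591 − 2057 = 534 bp
  3601 − 2591 = 1010 bp
  wrap: 6266 − 3601 + 1610 = 4275 bp
Sorted largest to smallest: 4275, 1010, 534, 447 bp.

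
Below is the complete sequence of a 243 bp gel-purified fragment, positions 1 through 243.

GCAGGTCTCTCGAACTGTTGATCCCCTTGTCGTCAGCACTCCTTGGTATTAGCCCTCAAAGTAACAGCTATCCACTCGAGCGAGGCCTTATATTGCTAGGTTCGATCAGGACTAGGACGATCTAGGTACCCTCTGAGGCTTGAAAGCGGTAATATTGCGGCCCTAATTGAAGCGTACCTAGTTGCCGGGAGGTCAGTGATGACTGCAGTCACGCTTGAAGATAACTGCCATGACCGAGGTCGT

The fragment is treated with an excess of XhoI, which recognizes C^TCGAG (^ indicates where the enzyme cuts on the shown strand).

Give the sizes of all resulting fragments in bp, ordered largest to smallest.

The XhoI site (CTCGAG) starts at position 75.
XhoI cuts after the first base of each site, so after position 75.
Linear molecule, 1 cut → 2 fragments:
  1–75 → 75 bp
  76–243 → 168 bp
Sorted largest to smallest: 168, 75 bp.

168, 75 bp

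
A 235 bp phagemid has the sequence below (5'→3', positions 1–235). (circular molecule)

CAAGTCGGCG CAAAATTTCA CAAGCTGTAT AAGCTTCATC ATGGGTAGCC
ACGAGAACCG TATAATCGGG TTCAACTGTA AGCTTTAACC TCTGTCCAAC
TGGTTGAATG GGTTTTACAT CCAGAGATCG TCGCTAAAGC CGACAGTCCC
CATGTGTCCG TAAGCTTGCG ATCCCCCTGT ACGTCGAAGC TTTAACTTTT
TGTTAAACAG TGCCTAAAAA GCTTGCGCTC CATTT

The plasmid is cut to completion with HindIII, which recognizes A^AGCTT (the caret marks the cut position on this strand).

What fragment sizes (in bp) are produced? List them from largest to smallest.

82, 49, 47, 32, 25 bp

HindIII sites (AAGCTT) start at positions 31, 80, 162, 187, 219.
HindIII cuts after the first base of each site, so after positions 31, 80, 162, 187, 219.
Circular molecule, 5 cuts → 5 fragments:
  32–80 → 49 bp
  81–162 → 82 bp
  163–187 → 25 bp
  188–219 → 32 bp
  220–235 then 1–31 → 16 + 31 = 47 bp
Sorted largest to smallest: 82, 49, 47, 32, 25 bp.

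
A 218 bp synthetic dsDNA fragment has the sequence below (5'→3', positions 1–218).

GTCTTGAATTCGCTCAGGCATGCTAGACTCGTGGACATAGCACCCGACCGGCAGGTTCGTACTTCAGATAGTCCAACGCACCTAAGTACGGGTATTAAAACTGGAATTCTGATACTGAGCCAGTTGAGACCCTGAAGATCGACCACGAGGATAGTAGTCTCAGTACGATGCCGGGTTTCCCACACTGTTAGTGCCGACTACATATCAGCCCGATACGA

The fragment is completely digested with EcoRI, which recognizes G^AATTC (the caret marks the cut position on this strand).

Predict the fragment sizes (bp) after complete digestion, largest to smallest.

EcoRI sites (GAATTC) start at positions 6, 104.
EcoRI cuts after the first base of each site, so after positions 6, 104.
Linear molecule, 2 cuts → 3 fragments:
  1–6 → 6 bp
  7–104 → 98 bp
  105–218 → 114 bp
Sorted largest to smallest: 114, 98, 6 bp.

114, 98, 6 bp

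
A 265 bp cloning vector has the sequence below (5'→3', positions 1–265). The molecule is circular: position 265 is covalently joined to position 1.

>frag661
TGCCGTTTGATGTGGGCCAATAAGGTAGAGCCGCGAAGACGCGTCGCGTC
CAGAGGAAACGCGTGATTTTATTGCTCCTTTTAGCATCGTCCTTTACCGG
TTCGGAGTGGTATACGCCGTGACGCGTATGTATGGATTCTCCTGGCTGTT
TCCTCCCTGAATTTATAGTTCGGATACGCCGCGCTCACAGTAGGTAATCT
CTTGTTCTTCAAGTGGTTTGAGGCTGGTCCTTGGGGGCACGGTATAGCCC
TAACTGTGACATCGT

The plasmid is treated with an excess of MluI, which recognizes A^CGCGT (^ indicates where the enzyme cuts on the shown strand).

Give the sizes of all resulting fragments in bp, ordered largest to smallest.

MluI sites (ACGCGT) start at positions 39, 59, 122.
MluI cuts after the first base of each site, so after positions 39, 59, 122.
Circular molecule, 3 cuts → 3 fragments:
  40–59 → 20 bp
  60–122 → 63 bp
  123–265 then 1–39 → 143 + 39 = 182 bp
Sorted largest to smallest: 182, 63, 20 bp.

182, 63, 20 bp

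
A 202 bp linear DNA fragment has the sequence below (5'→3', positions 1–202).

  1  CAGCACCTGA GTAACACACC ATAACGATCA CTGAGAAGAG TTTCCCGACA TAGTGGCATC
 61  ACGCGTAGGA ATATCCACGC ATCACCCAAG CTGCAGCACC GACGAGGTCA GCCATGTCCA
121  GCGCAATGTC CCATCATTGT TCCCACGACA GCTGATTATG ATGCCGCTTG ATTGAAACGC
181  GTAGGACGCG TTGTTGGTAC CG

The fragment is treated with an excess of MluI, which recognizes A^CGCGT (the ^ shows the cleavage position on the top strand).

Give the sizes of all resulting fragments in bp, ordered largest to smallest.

116, 61, 16, 9 bp

MluI sites (ACGCGT) start at positions 61, 177, 186.
MluI cuts after the first base of each site, so after positions 61, 177, 186.
Linear molecule, 3 cuts → 4 fragments:
  1–61 → 61 bp
  62–177 → 116 bp
  178–186 → 9 bp
  187–202 → 16 bp
Sorted largest to smallest: 116, 61, 16, 9 bp.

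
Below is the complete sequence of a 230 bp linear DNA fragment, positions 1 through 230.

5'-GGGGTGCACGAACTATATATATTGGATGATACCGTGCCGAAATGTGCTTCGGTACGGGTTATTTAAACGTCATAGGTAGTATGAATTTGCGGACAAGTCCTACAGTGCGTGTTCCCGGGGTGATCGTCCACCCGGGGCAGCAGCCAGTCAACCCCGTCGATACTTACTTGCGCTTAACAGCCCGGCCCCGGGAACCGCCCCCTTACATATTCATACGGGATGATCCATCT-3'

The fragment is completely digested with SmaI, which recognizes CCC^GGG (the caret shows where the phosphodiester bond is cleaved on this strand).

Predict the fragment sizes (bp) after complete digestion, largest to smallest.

SmaI sites (CCCGGG) start at positions 114, 131, 187.
SmaI cuts after base 3 of each site, so after positions 116, 133, 189.
Linear molecule, 3 cuts → 4 fragments:
  1–116 → 116 bp
  117–133 → 17 bp
  134–189 → 56 bp
  190–230 → 41 bp
Sorted largest to smallest: 116, 56, 41, 17 bp.

116, 56, 41, 17 bp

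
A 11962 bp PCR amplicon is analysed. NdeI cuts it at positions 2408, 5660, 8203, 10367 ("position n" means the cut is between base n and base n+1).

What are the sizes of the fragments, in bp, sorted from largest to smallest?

Linear molecule, 4 cuts → 5 fragments:
  2408 − 0 = 2408 bp
  5660 − 2408 = 3252 bp
  8203 − 5660 = 2543 bp
  10367 − 8203 = 2164 bp
  11962 − 10367 = 1595 bp
Sorted largest to smallest: 3252, 2543, 2408, 2164, 1595 bp.

3252, 2543, 2408, 2164, 1595 bp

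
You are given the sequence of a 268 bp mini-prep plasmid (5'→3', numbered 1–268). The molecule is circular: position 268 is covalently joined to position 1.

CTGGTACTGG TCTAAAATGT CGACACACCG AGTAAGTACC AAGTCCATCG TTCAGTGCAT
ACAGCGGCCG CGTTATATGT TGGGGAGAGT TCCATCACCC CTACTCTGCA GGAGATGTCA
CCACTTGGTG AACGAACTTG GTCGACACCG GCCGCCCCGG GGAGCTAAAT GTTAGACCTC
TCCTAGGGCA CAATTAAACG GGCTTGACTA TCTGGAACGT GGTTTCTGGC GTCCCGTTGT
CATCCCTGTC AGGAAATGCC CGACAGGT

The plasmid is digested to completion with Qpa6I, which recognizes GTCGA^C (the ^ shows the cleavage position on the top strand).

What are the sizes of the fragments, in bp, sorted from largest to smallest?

Qpa6I sites (GTCGAC) start at positions 19, 141.
Qpa6I cuts after base 5 of each site (before the last base), so after positions 23, 145.
Circular molecule, 2 cuts → 2 fragments:
  24–145 → 122 bp
  146–268 then 1–23 → 123 + 23 = 146 bp
Sorted largest to smallest: 146, 122 bp.

146, 122 bp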